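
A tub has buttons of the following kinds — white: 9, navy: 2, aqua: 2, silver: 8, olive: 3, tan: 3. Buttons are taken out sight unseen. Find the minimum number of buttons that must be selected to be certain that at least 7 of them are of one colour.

An adversary could hand out at most 6 buttons per colour (4 colours run out sooner): 6 + 2 + 2 + 6 + 3 + 3 = 22 buttons and still no colour has 7.
By pigeonhole, one more button lands in a colour already at 6, so 23 draws are enough and 22 are not.

23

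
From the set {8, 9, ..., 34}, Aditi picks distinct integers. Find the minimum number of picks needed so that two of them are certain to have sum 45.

A set avoiding the sum 45 can contain at most one of each pair {x, 45−x}, plus the 3 elements whose complement lies outside the range.
The integers 8, …, 22 (15 of them) are such a set: any two sum to at least 8+9 = 17 and at most 21+22 = 43 < 45.
Any 16th integer completes one of the 12 pairs, so 16 choices force a sum of 45.

16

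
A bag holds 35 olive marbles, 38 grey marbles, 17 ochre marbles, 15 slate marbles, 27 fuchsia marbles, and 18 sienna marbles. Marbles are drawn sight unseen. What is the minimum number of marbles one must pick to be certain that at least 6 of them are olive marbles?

121

In the worst case for collecting olive marbles, every non-olive marble comes out first.
There are 38 + 17 + 15 + 27 + 18 = 115 non-olive marbles altogether.
After those, each further marble must be olive, so 115 + 6 = 121 draws guarantee 6 olive marbles.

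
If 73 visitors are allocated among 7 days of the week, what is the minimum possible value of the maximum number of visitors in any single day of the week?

11

By the pigeonhole principle, the 7 days of the week are the holes and the 73 visitors are the pigeons.
If every day of the week held at most 10 visitors, the total would be at most 7 × 10 = 70, which is less than 73.
So some day of the week holds at least ⌈73/7⌉ = 11 visitors.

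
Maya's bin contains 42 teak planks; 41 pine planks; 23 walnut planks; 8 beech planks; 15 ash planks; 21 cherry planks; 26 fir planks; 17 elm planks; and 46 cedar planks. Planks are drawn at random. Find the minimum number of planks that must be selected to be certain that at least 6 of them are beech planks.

In the worst case for collecting beech planks, every non-beech plank comes out first.
There are 42 + 41 + 23 + 15 + 21 + 26 + 17 + 46 = 231 non-beech planks altogether.
After those, each further plank must be beech, so 231 + 6 = 237 draws guarantee 6 beech planks.

237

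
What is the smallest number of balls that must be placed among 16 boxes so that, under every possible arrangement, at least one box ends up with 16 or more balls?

241

With 240 balls one could put exactly 15 in each of the 16 boxes, and no box would reach 16.
Pigeonhole: one more ball must land in a box that already has 15, giving it 16.
So 16 × 15 + 1 = 241 balls are required.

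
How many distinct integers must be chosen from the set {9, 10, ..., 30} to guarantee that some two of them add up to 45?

Group the elements by complementary pair {x, 45−x}: {15,30}, {16,29}, {17,28}, …, giving 8 two-element pairs and 6 integers whose partner 45−x falls outside [9,30].
Pigeonhole: treating each of those 14 groups as a pigeonhole, one can pick one integer per group — 14 integers — with no two summing to 45.
The 15th integer lands in an occupied pair, forcing a sum of 45.

15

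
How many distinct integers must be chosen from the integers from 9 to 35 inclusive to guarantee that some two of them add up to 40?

Two chosen integers sum to 40 exactly when both halves of some pair {x, 40−x} with 9 ≤ x ≤ 40−x ≤ 31 are chosen — 11 such pairs.
The remaining 5 elements (those with no distinct partner in range) can never complete a 40-sum, so the worst case takes all of them and one from each pair: 5 + 11 = 16.
The 17th integer has to be the second member of some pair, so 16 + 1 = 17.

17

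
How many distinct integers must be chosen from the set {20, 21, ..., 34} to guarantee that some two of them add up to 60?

Group the elements by complementary pair {x, 60−x}: {26,34}, {27,33}, {28,32}, …, giving 4 two-element pairs, the single value 30 (it cannot pair with itself since the integers are distinct), and 6 integers whose partner 60−x falls outside [20,34].
Treating each of those 11 groups as a pigeonhole, one can pick one integer per group — 11 integers — with no two summing to 60.
The 12th integer lands in an occupied pair, forcing a sum of 60.

12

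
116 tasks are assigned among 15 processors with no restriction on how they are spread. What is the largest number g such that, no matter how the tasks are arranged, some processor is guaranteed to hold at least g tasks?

By the pigeonhole principle, the 15 processors are the holes and the 116 tasks are the pigeons.
If every processor held at most 7 tasks, the total would be at most 15 × 7 = 105, which is less than 116.
So some processor holds at least ⌈116/15⌉ = 8 tasks.

8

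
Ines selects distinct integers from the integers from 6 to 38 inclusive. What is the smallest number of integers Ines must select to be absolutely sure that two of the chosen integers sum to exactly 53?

22

A set avoiding the sum 53 can contain at most one of each pair {x, 53−x}, plus the 9 elements whose complement lies outside the range.
The integers 6, …, 26 (21 of them) are such a set: any two sum to at least 6+7 = 13 and at most 25+26 = 51 < 53.
Any 22nd integer completes one of the 12 pairs, so 22 choices force a sum of 53.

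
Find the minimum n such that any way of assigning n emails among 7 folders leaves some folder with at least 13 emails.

85

With 84 emails one could put exactly 12 in each of the 7 folders, and no folder would reach 13.
Pigeonhole: one more email must land in a folder that already has 12, giving it 13.
So 7 × 12 + 1 = 85 emails are required.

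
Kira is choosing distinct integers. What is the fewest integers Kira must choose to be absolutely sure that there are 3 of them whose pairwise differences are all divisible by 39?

79

Integers whose pairwise differences are multiples of 39 are exactly those sharing a remainder mod 39. By pigeonhole, the 39 residue classes mod 39 are the pigeonholes.
With 78 integers one could put 2 in each residue class and have no class reach 3.
The 79th integer pushes some class to 3, so 39·2 + 1 = 79.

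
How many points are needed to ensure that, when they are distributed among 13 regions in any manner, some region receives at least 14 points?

170

With 169 points one could put exactly 13 in each of the 13 regions, and no region would reach 14.
One more point must land in a region that already has 13, giving it 14.
So 13 × 13 + 1 = 170 points are required.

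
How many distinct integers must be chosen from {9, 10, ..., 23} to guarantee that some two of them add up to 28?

A set avoiding the sum 28 can contain at most one of each pair {x, 28−x}, plus the 5 elements whose complement lies outside the range or equal to its own complement.
The integers 14, …, 23 (10 of them) are such a set: any two sum to at least 14+15 = 29 > 28.
Pigeonhole: any 11th integer completes one of the 5 pairs, so 11 choices force a sum of 28.

11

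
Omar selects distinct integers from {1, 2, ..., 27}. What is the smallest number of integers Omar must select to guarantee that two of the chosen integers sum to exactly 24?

17

A set avoiding the sum 24 can contain at most one of each pair {x, 24−x}, plus the 5 elements whose complement lies outside the range or equal to its own complement.
The integers 12, …, 27 (16 of them) are such a set: any two sum to at least 12+13 = 25 > 24.
By pigeonhole, any 17th integer completes one of the 11 pairs, so 17 choices force a sum of 24.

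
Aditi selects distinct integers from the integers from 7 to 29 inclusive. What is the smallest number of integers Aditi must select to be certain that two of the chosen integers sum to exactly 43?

16

Two chosen integers sum to 43 exactly when both halves of some pair {x, 43−x} with 14 ≤ x ≤ 43−x ≤ 29 are chosen — 8 such pairs.
The remaining 7 elements (those with no distinct partner in range) can never complete a 43-sum, so the worst case takes all of them and one from each pair: 7 + 8 = 15.
The 16th integer has to be the second member of some pair, so 15 + 1 = 16.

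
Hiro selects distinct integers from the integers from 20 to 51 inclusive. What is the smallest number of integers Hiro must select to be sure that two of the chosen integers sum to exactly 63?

21

Group the elements by complementary pair {x, 63−x}: {20,43}, {21,42}, {22,41}, …, giving 12 two-element pairs and 8 integers whose partner 63−x falls outside [20,51].
Treating each of those 20 groups as a pigeonhole, one can pick one integer per group — 20 integers — with no two summing to 63.
The 21st integer lands in an occupied pair, forcing a sum of 63.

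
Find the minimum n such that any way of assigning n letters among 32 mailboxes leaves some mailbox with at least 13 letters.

385

With 384 letters one could put exactly 12 in each of the 32 mailboxes, and no mailbox would reach 13.
By pigeonhole, one more letter must land in a mailbox that already has 12, giving it 13.
So 32 × 12 + 1 = 385 letters are required.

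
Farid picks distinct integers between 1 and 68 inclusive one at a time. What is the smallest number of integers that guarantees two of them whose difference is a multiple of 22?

Integers whose pairwise differences are multiples of 22 are exactly those sharing a remainder mod 22. By pigeonhole, the 22 residue classes mod 22 are the pigeonholes.
With 22 integers one could put 1 in each residue class and have no class reach 2.
The 23rd integer pushes some class to 2, so 22·1 + 1 = 23.

23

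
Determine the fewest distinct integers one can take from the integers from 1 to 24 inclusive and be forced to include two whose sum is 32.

Group the elements by complementary pair {x, 32−x}: {8,24}, {9,23}, {10,22}, …, giving 8 two-element pairs, the single value 16 (it cannot pair with itself since the integers are distinct), and 7 integers whose partner 32−x falls outside [1,24].
Treating each of those 16 groups as a pigeonhole, one can pick one integer per group — 16 integers — with no two summing to 32.
The 17th integer lands in an occupied pair, forcing a sum of 32.

17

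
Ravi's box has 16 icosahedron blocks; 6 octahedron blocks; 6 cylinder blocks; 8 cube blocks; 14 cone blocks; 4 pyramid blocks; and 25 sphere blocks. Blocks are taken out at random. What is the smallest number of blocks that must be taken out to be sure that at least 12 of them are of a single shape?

Put each drawn block into a box by shape. The largest draw with every box below 12 takes min(count, 11) from each shape; shapes with fewer than 11 contribute all they have.
Σ min(cᵢ, 11) = 11 + 6 + 6 + 8 + 11 + 4 + 11 = 57.
Draw number 57 + 1 = 58 must push one box to 12.

58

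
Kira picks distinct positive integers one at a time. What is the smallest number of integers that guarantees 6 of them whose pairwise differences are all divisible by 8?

Integers whose pairwise differences are multiples of 8 are exactly those sharing a remainder mod 8. The 8 residue classes mod 8 are the pigeonholes.
With 40 integers one could put 5 in each residue class and have no class reach 6.
The 41st integer pushes some class to 6, so 8·5 + 1 = 41.

41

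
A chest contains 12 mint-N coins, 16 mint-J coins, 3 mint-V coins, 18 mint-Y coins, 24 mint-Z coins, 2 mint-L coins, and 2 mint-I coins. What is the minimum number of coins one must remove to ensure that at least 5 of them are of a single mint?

24

The 7 mints are the holes; the coins drawn are the pigeons.
To avoid 5 of any one mint, the worst case takes at most 4 of each mint, or every coin of a mint that has fewer than 4.
That gives 4 + 4 + 3 + 4 + 4 + 2 + 2 = 23 coins with no mint reaching 5.
The next coin forces some mint to 5, so 23 + 1 = 24.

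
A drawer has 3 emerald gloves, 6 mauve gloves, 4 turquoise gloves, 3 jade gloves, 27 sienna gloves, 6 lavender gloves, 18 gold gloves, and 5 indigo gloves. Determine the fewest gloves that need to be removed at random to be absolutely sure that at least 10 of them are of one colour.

By the pigeonhole principle, put each drawn glove into a box by colour. The largest draw with every box below 10 takes min(count, 9) from each colour; colours with fewer than 9 contribute all they have.
Σ min(cᵢ, 9) = 3 + 6 + 4 + 3 + 9 + 6 + 9 + 5 = 45.
Draw number 45 + 1 = 46 must push one box to 10.

46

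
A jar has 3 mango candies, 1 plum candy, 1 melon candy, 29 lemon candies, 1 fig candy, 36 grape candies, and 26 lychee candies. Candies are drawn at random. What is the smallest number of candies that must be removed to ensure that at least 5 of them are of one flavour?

Pigeonhole: the 7 flavours are the holes; the candies drawn are the pigeons.
To avoid 5 of any one flavour, the worst case takes at most 4 of each flavour, or every candy of a flavour that has fewer than 4.
That gives 3 + 1 + 1 + 4 + 1 + 4 + 4 = 18 candies with no flavour reaching 5.
The next candy forces some flavour to 5, so 18 + 1 = 19.

19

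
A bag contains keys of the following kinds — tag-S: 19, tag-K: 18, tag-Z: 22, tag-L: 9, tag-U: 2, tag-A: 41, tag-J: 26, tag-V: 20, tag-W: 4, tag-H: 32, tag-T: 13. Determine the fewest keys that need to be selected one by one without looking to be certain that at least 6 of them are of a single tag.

By pigeonhole, the 11 tags are the holes; the keys drawn are the pigeons.
To avoid 6 of any one tag, the worst case takes at most 5 of each tag, or every key of a tag that has fewer than 5.
That gives 5 + 5 + 5 + 5 + 2 + 5 + 5 + 5 + 4 + 5 + 5 = 51 keys with no tag reaching 6.
The next key forces some tag to 6, so 51 + 1 = 52.

52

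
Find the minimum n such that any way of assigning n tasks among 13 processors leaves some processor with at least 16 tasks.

With 195 tasks one could put exactly 15 in each of the 13 processors, and no processor would reach 16.
One more task must land in a processor that already has 15, giving it 16.
So 13 × 15 + 1 = 196 tasks are required.

196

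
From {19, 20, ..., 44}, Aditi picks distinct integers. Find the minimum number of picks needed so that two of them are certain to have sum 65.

15

Group the elements by complementary pair {x, 65−x}: {21,44}, {22,43}, {23,42}, …, giving 12 two-element pairs and 2 integers whose partner 65−x falls outside [19,44].
By the pigeonhole principle, treating each of those 14 groups as a pigeonhole, one can pick one integer per group — 14 integers — with no two summing to 65.
The 15th integer lands in an occupied pair, forcing a sum of 65.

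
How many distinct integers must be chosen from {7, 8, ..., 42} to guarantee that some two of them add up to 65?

Group the elements by complementary pair {x, 65−x}: {23,42}, {24,41}, {25,40}, …, giving 10 two-element pairs and 16 integers whose partner 65−x falls outside [7,42].
Treating each of those 26 groups as a pigeonhole, one can pick one integer per group — 26 integers — with no two summing to 65.
The 27th integer lands in an occupied pair, forcing a sum of 65.

27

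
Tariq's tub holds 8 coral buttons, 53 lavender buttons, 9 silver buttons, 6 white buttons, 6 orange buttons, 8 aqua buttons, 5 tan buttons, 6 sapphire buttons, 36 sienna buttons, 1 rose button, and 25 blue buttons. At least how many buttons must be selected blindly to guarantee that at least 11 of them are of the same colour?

An adversary could hand out at most 10 buttons per colour (8 colours run out sooner): 8 + 10 + 9 + 6 + 6 + 8 + 5 + 6 + 10 + 1 + 10 = 79 buttons and still no colour has 11.
One more button lands in a colour already at 10, so 80 draws are enough and 79 are not.

80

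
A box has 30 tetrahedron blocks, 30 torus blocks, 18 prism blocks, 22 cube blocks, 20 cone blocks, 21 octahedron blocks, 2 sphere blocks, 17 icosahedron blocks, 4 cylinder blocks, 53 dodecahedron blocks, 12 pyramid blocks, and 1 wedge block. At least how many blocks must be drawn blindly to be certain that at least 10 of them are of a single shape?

An adversary could hand out at most 9 blocks per shape (sphere, cylinder, wedge run out sooner): 9 + 9 + 9 + 9 + 9 + 9 + 2 + 9 + 4 + 9 + 9 + 1 = 88 blocks and still no shape has 10.
By the pigeonhole principle, one more block lands in a shape already at 9, so 89 draws are enough and 88 are not.

89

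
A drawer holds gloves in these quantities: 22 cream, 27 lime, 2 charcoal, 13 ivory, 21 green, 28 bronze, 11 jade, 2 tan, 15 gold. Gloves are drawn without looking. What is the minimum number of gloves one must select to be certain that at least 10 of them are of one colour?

68

Put each drawn glove into a box by colour. The largest draw with every box below 10 takes min(count, 9) from each colour; colours with fewer than 9 contribute all they have.
Σ min(cᵢ, 9) = 9 + 9 + 2 + 9 + 9 + 9 + 9 + 2 + 9 = 67.
Draw number 67 + 1 = 68 must push one box to 10.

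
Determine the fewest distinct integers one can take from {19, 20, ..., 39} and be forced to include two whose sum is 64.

A set avoiding the sum 64 can contain at most one of each pair {x, 64−x}, plus the 7 elements whose complement lies outside the range or equal to its own complement.
The integers 19, …, 32 (14 of them) are such a set: any two sum to at least 19+20 = 39 and at most 31+32 = 63 < 64.
Pigeonhole: any 15th integer completes one of the 7 pairs, so 15 choices force a sum of 64.

15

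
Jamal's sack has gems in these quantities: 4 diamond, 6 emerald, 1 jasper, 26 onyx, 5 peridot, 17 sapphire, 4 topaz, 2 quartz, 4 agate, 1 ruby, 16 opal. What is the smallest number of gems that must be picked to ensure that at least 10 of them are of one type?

The 11 types are the holes; the gems drawn are the pigeons.
To avoid 10 of any one type, the worst case takes at most 9 of each type, or every gem of a type that has fewer than 9.
That gives 4 + 6 + 1 + 9 + 5 + 9 + 4 + 2 + 4 + 1 + 9 = 54 gems with no type reaching 10.
The next gem forces some type to 10, so 54 + 1 = 55.

55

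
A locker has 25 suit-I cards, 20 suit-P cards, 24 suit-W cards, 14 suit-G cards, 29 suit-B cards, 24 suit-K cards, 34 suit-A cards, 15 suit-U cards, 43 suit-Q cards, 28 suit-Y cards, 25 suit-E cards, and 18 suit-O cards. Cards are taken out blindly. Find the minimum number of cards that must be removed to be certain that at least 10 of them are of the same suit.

Pigeonhole: the 12 suits are the holes; the cards drawn are the pigeons.
To avoid 10 of any one suit, the worst case takes at most 9 of each suit.
That gives 9 + 9 + 9 + 9 + 9 + 9 + 9 + 9 + 9 + 9 + 9 + 9 = 108 cards with no suit reaching 10.
The next card forces some suit to 10, so 108 + 1 = 109.

109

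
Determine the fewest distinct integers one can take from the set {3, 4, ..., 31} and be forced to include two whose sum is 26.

20

Two chosen integers sum to 26 exactly when both halves of some pair {x, 26−x} with 3 ≤ x ≤ 26−x ≤ 23 are chosen — 10 such pairs.
The remaining 9 elements (those with no distinct partner in range) can never complete a 26-sum, so the worst case takes all of them and one from each pair: 9 + 10 = 19.
Pigeonhole: the 20th integer has to be the second member of some pair, so 19 + 1 = 20.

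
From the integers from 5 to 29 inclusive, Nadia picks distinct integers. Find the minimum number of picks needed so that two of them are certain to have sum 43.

18

Two chosen integers sum to 43 exactly when both halves of some pair {x, 43−x} with 14 ≤ x ≤ 43−x ≤ 29 are chosen — 8 such pairs.
The remaining 9 elements (those with no distinct partner in range) can never complete a 43-sum, so the worst case takes all of them and one from each pair: 9 + 8 = 17.
Pigeonhole: the 18th integer has to be the second member of some pair, so 17 + 1 = 18.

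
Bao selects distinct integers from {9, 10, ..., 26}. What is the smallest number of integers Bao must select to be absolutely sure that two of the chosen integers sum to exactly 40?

Group the elements by complementary pair {x, 40−x}: {14,26}, {15,25}, {16,24}, …, giving 6 two-element pairs, the single value 20 (it cannot pair with itself since the integers are distinct), and 5 integers whose partner 40−x falls outside [9,26].
Treating each of those 12 groups as a pigeonhole, one can pick one integer per group — 12 integers — with no two summing to 40.
The 13th integer lands in an occupied pair, forcing a sum of 40.

13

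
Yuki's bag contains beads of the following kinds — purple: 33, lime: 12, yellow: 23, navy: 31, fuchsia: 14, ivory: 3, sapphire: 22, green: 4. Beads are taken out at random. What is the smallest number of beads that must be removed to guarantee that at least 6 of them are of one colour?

Put each drawn bead into a box by colour. The largest draw with every box below 6 takes min(count, 5) from each colour; colours with fewer than 5 contribute all they have.
Σ min(cᵢ, 5) = 5 + 5 + 5 + 5 + 5 + 3 + 5 + 4 = 37.
Draw number 37 + 1 = 38 must push one box to 6.

38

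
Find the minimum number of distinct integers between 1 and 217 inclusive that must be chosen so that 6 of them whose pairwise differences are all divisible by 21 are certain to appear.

Integers whose pairwise differences are multiples of 21 are exactly those sharing a remainder mod 21. By the pigeonhole principle, the 21 residue classes mod 21 are the pigeonholes.
With 105 integers one could put 5 in each residue class and have no class reach 6.
The 106th integer pushes some class to 6, so 21·5 + 1 = 106.

106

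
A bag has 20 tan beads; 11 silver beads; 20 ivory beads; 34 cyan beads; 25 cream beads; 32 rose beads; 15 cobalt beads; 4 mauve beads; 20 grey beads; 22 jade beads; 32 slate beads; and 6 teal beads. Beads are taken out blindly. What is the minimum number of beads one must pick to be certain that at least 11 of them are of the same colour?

111

An adversary could hand out at most 10 beads per colour (mauve, teal run out sooner): 10 + 10 + 10 + 10 + 10 + 10 + 10 + 4 + 10 + 10 + 10 + 6 = 110 beads and still no colour has 11.
One more bead lands in a colour already at 10, so 111 draws are enough and 110 are not.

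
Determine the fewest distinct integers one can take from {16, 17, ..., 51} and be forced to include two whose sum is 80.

Two chosen integers sum to 80 exactly when both halves of some pair {x, 80−x} with 29 ≤ x ≤ 80−x ≤ 51 are chosen — 11 such pairs.
The remaining 14 elements (those with no distinct partner in range) can never complete a 80-sum, so the worst case takes all of them and one from each pair: 14 + 11 = 25.
By pigeonhole, the 26th integer has to be the second member of some pair, so 25 + 1 = 26.

26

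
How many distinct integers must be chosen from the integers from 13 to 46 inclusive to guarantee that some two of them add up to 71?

24

Group the elements by complementary pair {x, 71−x}: {25,46}, {26,45}, {27,44}, …, giving 11 two-element pairs and 12 integers whose partner 71−x falls outside [13,46].
Treating each of those 23 groups as a pigeonhole, one can pick one integer per group — 23 integers — with no two summing to 71.
The 24th integer lands in an occupied pair, forcing a sum of 71.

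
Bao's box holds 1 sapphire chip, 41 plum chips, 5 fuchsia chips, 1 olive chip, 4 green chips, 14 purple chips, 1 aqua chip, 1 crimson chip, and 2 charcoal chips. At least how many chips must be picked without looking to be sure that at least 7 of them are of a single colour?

The 9 colours are the holes; the chips drawn are the pigeons.
To avoid 7 of any one colour, the worst case takes at most 6 of each colour, or every chip of a colour that has fewer than 6.
That gives 1 + 6 + 5 + 1 + 4 + 6 + 1 + 1 + 2 = 27 chips with no colour reaching 7.
The next chip forces some colour to 7, so 27 + 1 = 28.

28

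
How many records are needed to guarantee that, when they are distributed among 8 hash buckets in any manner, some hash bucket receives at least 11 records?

81

With 80 records one could put exactly 10 in each of the 8 hash buckets, and no hash bucket would reach 11.
By the pigeonhole principle, one more record must land in a hash bucket that already has 10, giving it 11.
So 8 × 10 + 1 = 81 records are required.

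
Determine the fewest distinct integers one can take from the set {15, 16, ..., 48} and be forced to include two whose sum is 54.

23

A set avoiding the sum 54 can contain at most one of each pair {x, 54−x}, plus the 10 elements whose complement lies outside the range or equal to its own complement.
The integers 27, …, 48 (22 of them) are such a set: any two sum to at least 27+28 = 55 > 54.
Any 23rd integer completes one of the 12 pairs, so 23 choices force a sum of 54.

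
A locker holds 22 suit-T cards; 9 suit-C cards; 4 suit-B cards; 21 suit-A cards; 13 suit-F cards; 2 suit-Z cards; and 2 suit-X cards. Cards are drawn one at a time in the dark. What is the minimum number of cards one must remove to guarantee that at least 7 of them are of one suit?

Pigeonhole: the 7 suits are the holes; the cards drawn are the pigeons.
To avoid 7 of any one suit, the worst case takes at most 6 of each suit, or every card of a suit that has fewer than 6.
That gives 6 + 6 + 4 + 6 + 6 + 2 + 2 = 32 cards with no suit reaching 7.
The next card forces some suit to 7, so 32 + 1 = 33.

33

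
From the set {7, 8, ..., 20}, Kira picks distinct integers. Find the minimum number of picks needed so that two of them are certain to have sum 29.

Group the elements by complementary pair {x, 29−x}: {9,20}, {10,19}, {11,18}, …, giving 6 two-element pairs and 2 integers whose partner 29−x falls outside [7,20].
By the pigeonhole principle, treating each of those 8 groups as a pigeonhole, one can pick one integer per group — 8 integers — with no two summing to 29.
The 9th integer lands in an occupied pair, forcing a sum of 29.

9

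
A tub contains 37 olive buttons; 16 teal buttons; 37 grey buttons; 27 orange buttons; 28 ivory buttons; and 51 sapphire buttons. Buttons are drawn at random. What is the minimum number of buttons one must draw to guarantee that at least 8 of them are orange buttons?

177

In the worst case for collecting orange buttons, every non-orange button comes out first.
There are 37 + 16 + 37 + 28 + 51 = 169 non-orange buttons altogether.
After those, each further button must be orange, so 169 + 8 = 177 draws guarantee 8 orange buttons.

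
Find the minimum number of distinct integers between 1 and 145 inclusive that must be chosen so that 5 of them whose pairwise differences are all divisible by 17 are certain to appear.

Integers whose pairwise differences are multiples of 17 are exactly those sharing a remainder mod 17. Pigeonhole: the 17 residue classes mod 17 are the pigeonholes.
With 68 integers one could put 4 in each residue class and have no class reach 5.
The 69th integer pushes some class to 5, so 17·4 + 1 = 69.

69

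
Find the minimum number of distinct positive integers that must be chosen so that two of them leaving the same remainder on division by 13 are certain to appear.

14

By the pigeonhole principle, the 13 residue classes mod 13 are the pigeonholes.
With 13 integers one could put 1 in each residue class and have no class reach 2.
The 14th integer pushes some class to 2, so 13·1 + 1 = 14.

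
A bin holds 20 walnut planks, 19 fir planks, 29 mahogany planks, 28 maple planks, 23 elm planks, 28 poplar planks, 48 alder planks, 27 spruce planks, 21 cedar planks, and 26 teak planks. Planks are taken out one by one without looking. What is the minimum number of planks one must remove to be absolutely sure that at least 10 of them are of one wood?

91

By the pigeonhole principle, the 10 woods are the holes; the planks drawn are the pigeons.
To avoid 10 of any one wood, the worst case takes at most 9 of each wood.
That gives 9 + 9 + 9 + 9 + 9 + 9 + 9 + 9 + 9 + 9 = 90 planks with no wood reaching 10.
The next plank forces some wood to 10, so 90 + 1 = 91.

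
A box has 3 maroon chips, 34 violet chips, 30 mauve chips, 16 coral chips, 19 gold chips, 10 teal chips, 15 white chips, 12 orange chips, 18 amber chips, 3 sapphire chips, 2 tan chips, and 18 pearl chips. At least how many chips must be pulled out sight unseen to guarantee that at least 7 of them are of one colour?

By the pigeonhole principle, put each drawn chip into a box by colour. The largest draw with every box below 7 takes min(count, 6) from each colour; colours with fewer than 6 contribute all they have.
Σ min(cᵢ, 6) = 3 + 6 + 6 + 6 + 6 + 6 + 6 + 6 + 6 + 3 + 2 + 6 = 62.
Draw number 62 + 1 = 63 must push one box to 7.

63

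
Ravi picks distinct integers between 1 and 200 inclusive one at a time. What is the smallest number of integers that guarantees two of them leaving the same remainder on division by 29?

By pigeonhole, the 29 residue classes mod 29 are the pigeonholes.
With 29 integers one could put 1 in each residue class and have no class reach 2.
The 30th integer pushes some class to 2, so 29·1 + 1 = 30.

30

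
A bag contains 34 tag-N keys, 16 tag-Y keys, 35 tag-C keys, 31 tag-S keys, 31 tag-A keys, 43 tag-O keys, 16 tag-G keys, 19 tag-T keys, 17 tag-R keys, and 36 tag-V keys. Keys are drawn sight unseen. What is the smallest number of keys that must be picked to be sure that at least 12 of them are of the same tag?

By pigeonhole, put each drawn key into a box by tag. The largest draw with every box below 12 takes min(count, 11) from each tag.
Σ min(cᵢ, 11) = 11 + 11 + 11 + 11 + 11 + 11 + 11 + 11 + 11 + 11 = 110.
Draw number 110 + 1 = 111 must push one box to 12.

111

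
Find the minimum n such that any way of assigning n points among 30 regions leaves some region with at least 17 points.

481

With 480 points one could put exactly 16 in each of the 30 regions, and no region would reach 17.
One more point must land in a region that already has 16, giving it 17.
So 30 × 16 + 1 = 481 points are required.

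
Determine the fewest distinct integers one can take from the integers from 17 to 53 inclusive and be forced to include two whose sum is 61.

24

Group the elements by complementary pair {x, 61−x}: {17,44}, {18,43}, {19,42}, …, giving 14 two-element pairs and 9 integers whose partner 61−x falls outside [17,53].
Treating each of those 23 groups as a pigeonhole, one can pick one integer per group — 23 integers — with no two summing to 61.
The 24th integer lands in an occupied pair, forcing a sum of 61.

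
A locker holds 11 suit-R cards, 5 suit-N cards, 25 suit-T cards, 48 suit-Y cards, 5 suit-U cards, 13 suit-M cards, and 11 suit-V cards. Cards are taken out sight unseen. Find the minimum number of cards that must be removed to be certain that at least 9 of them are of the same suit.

The 7 suits are the holes; the cards drawn are the pigeons.
To avoid 9 of any one suit, the worst case takes at most 8 of each suit, or every card of a suit that has fewer than 8.
That gives 8 + 5 + 8 + 8 + 5 + 8 + 8 = 50 cards with no suit reaching 9.
The next card forces some suit to 9, so 50 + 1 = 51.

51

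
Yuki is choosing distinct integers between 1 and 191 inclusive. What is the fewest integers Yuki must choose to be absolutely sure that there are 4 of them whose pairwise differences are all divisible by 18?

Integers whose pairwise differences are multiples of 18 are exactly those sharing a remainder mod 18. By the pigeonhole principle, the 18 residue classes mod 18 are the pigeonholes.
With 54 integers one could put 3 in each residue class and have no class reach 4.
The 55th integer pushes some class to 4, so 18·3 + 1 = 55.

55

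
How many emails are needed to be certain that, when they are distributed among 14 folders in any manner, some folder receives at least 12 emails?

With 154 emails one could put exactly 11 in each of the 14 folders, and no folder would reach 12.
One more email must land in a folder that already has 11, giving it 12.
So 14 × 11 + 1 = 155 emails are required.

155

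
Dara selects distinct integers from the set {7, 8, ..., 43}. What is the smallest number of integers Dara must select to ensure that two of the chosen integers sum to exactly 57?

Two chosen integers sum to 57 exactly when both halves of some pair {x, 57−x} with 14 ≤ x ≤ 57−x ≤ 43 are chosen — 15 such pairs.
The remaining 7 elements (those with no distinct partner in range) can never complete a 57-sum, so the worst case takes all of them and one from each pair: 7 + 15 = 22.
By the pigeonhole principle, the 23rd integer has to be the second member of some pair, so 22 + 1 = 23.

23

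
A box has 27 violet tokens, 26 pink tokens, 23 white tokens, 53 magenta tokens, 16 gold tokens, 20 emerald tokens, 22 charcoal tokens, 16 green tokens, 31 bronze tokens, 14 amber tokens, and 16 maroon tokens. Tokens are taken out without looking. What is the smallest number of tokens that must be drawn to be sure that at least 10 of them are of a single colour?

An adversary could hand out at most 9 tokens per colour: 9 + 9 + 9 + 9 + 9 + 9 + 9 + 9 + 9 + 9 + 9 = 99 tokens and still no colour has 10.
One more token lands in a colour already at 9, so 100 draws are enough and 99 are not.

100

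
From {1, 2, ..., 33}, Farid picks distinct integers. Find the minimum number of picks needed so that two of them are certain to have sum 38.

20

Group the elements by complementary pair {x, 38−x}: {5,33}, {6,32}, {7,31}, …, giving 14 two-element pairs, the single value 19 (it cannot pair with itself since the integers are distinct), and 4 integers whose partner 38−x falls outside [1,33].
By pigeonhole, treating each of those 19 groups as a pigeonhole, one can pick one integer per group — 19 integers — with no two summing to 38.
The 20th integer lands in an occupied pair, forcing a sum of 38.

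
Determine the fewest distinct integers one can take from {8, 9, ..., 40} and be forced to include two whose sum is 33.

25

Group the elements by complementary pair {x, 33−x}: {8,25}, {9,24}, {10,23}, …, giving 9 two-element pairs and 15 integers whose partner 33−x falls outside [8,40].
Pigeonhole: treating each of those 24 groups as a pigeonhole, one can pick one integer per group — 24 integers — with no two summing to 33.
The 25th integer lands in an occupied pair, forcing a sum of 33.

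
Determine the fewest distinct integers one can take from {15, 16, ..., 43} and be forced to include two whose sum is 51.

19

Group the elements by complementary pair {x, 51−x}: {15,36}, {16,35}, {17,34}, …, giving 11 two-element pairs and 7 integers whose partner 51−x falls outside [15,43].
Treating each of those 18 groups as a pigeonhole, one can pick one integer per group — 18 integers — with no two summing to 51.
The 19th integer lands in an occupied pair, forcing a sum of 51.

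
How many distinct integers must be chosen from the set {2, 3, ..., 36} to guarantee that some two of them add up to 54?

Group the elements by complementary pair {x, 54−x}: {18,36}, {19,35}, {20,34}, …, giving 9 two-element pairs, the single value 27 (it cannot pair with itself since the integers are distinct), and 16 integers whose partner 54−x falls outside [2,36].
Treating each of those 26 groups as a pigeonhole, one can pick one integer per group — 26 integers — with no two summing to 54.
The 27th integer lands in an occupied pair, forcing a sum of 54.

27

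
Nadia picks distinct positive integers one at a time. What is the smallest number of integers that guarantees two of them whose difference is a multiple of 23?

Integers whose pairwise differences are multiples of 23 are exactly those sharing a remainder mod 23. Pigeonhole: the 23 residue classes mod 23 are the pigeonholes.
With 23 integers one could put 1 in each residue class and have no class reach 2.
The 24th integer pushes some class to 2, so 23·1 + 1 = 24.

24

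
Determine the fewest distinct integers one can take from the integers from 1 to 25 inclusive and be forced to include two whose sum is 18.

Two chosen integers sum to 18 exactly when both halves of some pair {x, 18−x} with 1 ≤ x ≤ 18−x ≤ 17 are chosen — 8 such pairs.
The remaining 9 elements (those with no distinct partner in range) can never complete a 18-sum, so the worst case takes all of them and one from each pair: 9 + 8 = 17.
By the pigeonhole principle, the 18th integer has to be the second member of some pair, so 17 + 1 = 18.

18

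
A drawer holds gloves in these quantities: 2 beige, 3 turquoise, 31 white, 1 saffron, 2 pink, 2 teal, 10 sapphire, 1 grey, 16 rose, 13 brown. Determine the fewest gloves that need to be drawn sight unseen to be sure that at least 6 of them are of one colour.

Pigeonhole: put each drawn glove into a box by colour. The largest draw with every box below 6 takes min(count, 5) from each colour; colours with fewer than 5 contribute all they have.
Σ min(cᵢ, 5) = 2 + 3 + 5 + 1 + 2 + 2 + 5 + 1 + 5 + 5 = 31.
Draw number 31 + 1 = 32 must push one box to 6.

32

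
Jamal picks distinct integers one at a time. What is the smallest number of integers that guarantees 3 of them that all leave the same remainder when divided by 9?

By the pigeonhole principle, the 9 residue classes mod 9 are the pigeonholes.
With 18 integers one could put 2 in each residue class and have no class reach 3.
The 19th integer pushes some class to 3, so 9·2 + 1 = 19.

19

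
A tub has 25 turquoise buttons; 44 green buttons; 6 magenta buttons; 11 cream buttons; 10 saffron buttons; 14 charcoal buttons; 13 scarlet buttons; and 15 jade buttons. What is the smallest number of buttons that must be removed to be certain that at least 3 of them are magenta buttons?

135

In the worst case for collecting magenta buttons, every non-magenta button comes out first.
There are 25 + 44 + 11 + 10 + 14 + 13 + 15 = 132 non-magenta buttons altogether.
After those, each further button must be magenta, so 132 + 3 = 135 draws guarantee 3 magenta buttons.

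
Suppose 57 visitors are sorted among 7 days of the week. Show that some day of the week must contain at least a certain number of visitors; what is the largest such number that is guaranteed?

9

Pigeonhole: the 7 days of the week are the holes and the 57 visitors are the pigeons.
If every day of the week held at most 8 visitors, the total would be at most 7 × 8 = 56, which is less than 57.
So some day of the week holds at least ⌈57/7⌉ = 9 visitors.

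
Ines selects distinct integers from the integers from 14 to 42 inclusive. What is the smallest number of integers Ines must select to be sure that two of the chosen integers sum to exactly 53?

17

Group the elements by complementary pair {x, 53−x}: {14,39}, {15,38}, {16,37}, …, giving 13 two-element pairs and 3 integers whose partner 53−x falls outside [14,42].
By pigeonhole, treating each of those 16 groups as a pigeonhole, one can pick one integer per group — 16 integers — with no two summing to 53.
The 17th integer lands in an occupied pair, forcing a sum of 53.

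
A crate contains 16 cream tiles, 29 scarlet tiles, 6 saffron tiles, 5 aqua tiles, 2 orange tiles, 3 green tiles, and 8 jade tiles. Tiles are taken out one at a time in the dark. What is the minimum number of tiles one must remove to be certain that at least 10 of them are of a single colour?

By pigeonhole, put each drawn tile into a box by colour. The largest draw with every box below 10 takes min(count, 9) from each colour; colours with fewer than 9 contribute all they have.
Σ min(cᵢ, 9) = 9 + 9 + 6 + 5 + 2 + 3 + 8 = 42.
Draw number 42 + 1 = 43 must push one box to 10.

43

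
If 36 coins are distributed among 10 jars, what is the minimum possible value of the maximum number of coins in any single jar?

Pigeonhole: the 10 jars are the holes and the 36 coins are the pigeons.
If every jar held at most 3 coins, the total would be at most 10 × 3 = 30, which is less than 36.
So some jar holds at least ⌈36/10⌉ = 4 coins.

4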